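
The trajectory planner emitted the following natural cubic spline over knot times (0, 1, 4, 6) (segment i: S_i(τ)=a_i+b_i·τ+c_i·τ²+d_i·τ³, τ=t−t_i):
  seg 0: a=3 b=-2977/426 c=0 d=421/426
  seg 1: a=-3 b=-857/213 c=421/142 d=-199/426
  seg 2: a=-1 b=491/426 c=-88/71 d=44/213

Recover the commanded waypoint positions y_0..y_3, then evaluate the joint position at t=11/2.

y_0 = S_0(0) = a_0 = 3
y_1 = S_1(0) = a_1 = -3
y_2 = S_2(0) = a_2 = -1
y_3 = S_2(2) = -2
t_q=11/2 is in segment 2 (τ=3/2); S_2(τ)=-387/284

y_0=3 y_1=-3 y_2=-1 y_3=-2
S(11/2) = -387/284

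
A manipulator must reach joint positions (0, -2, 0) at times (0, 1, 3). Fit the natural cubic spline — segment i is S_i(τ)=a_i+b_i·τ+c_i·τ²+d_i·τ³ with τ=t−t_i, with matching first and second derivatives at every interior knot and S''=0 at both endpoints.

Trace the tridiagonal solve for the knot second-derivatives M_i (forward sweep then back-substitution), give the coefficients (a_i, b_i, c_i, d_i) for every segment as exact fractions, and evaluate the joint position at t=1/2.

Δ: Δ0=-2, Δ1=1
row 1: diag=6, rhs=18; c'=1/3, d'=3
back: M1=3
M: M0=0, M1=3, M2=0
seg 0: a=0, c=M0/2=0, d=(M1−M0)/(6·1)=1/2, b=Δ0−h0·(2M0+M1)/6=-5/2
seg 1: a=-2, c=M1/2=3/2, d=(M2−M1)/(6·2)=-1/4, b=Δ1−h1·(2M1+M2)/6=-1
t_q=1/2 → seg 0, τ=1/2; S=0+-5/2·τ+0·τ²+1/2·τ³=-19/16

  seg 0: a=0 b=-5/2 c=0 d=1/2
  seg 1: a=-2 b=-1 c=3/2 d=-1/4
S(1/2) = -19/16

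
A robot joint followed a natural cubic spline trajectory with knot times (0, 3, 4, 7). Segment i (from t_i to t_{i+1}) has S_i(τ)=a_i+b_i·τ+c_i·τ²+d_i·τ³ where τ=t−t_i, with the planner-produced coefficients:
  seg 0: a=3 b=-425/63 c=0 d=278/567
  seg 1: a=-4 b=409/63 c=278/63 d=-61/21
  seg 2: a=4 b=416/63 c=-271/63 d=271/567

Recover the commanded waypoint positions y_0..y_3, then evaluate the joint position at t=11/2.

y_0=3 y_1=-4 y_2=4 y_3=-2
S(11/2) = 327/56

y_0 = S_0(0) = a_0 = 3
y_1 = S_1(0) = a_1 = -4
y_2 = S_2(0) = a_2 = 4
y_3 = S_2(3) = -2
t_q=11/2 is in segment 2 (τ=3/2); S_2(τ)=327/56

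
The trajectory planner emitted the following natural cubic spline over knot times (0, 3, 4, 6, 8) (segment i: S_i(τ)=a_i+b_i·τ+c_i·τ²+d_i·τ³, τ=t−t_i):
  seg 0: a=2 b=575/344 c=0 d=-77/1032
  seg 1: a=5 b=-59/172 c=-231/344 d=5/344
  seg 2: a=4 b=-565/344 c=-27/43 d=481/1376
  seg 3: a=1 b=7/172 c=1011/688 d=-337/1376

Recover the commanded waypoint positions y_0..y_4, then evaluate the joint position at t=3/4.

y_0 = S_0(0) = a_0 = 2
y_1 = S_1(0) = a_1 = 5
y_2 = S_2(0) = a_2 = 4
y_3 = S_3(0) = a_3 = 1
y_4 = S_3(2) = 5
t_q=3/4 is in segment 0 (τ=3/4); S_0(τ)=70939/22016

y_0=2 y_1=5 y_2=4 y_3=1 y_4=5
S(3/4) = 70939/22016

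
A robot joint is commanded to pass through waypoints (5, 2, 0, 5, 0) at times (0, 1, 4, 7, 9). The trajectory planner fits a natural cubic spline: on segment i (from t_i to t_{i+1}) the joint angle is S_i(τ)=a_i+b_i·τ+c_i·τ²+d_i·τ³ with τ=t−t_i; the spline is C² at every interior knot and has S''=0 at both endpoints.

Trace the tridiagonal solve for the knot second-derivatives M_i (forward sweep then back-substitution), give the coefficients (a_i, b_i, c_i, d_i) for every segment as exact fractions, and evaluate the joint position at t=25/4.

Δ: Δ0=-3, Δ1=-2/3, Δ2=5/3, Δ3=-5/2
row 1: diag=8, rhs=14; c'=3/8, d'=7/4
row 2: denom=12−3·3/8=87/8; d'=(14−3·7/4)/(87/8)=70/87
row 3: denom=10−3·8/29=266/29; d'=(-25−3·70/87)/(266/29)=-795/266
back: M3=-795/266
back: M2=70/87−8/29·-795/266=650/399
back: M1=7/4−3/8·650/399=303/266
M: M0=0, M1=303/266, M2=650/399, M3=-795/266, M4=0
seg 0: a=5, c=M0/2=0, d=(M1−M0)/(6·1)=101/532, b=Δ0−h0·(2M0+M1)/6=-1697/532
seg 1: a=2, c=M1/2=303/532, d=(M2−M1)/(6·3)=391/14364, b=Δ1−h1·(2M1+M2)/6=-697/266
seg 2: a=0, c=M2/2=325/399, d=(M3−M2)/(6·3)=-3685/14364, b=Δ2−h2·(2M2+M3)/6=815/532
seg 3: a=5, c=M3/2=-795/532, d=(M4−M3)/(6·2)=265/1064, b=Δ3−h3·(2M3+M4)/6=-135/266
t_q=25/4 → seg 2, τ=9/4; S=0+815/532·τ+325/399·τ²+-3685/14364·τ³=158265/34048

  seg 0: a=5 b=-1697/532 c=0 d=101/532
  seg 1: a=2 b=-697/266 c=303/532 d=391/14364
  seg 2: a=0 b=815/532 c=325/399 d=-3685/14364
  seg 3: a=5 b=-135/266 c=-795/532 d=265/1064
S(25/4) = 158265/34048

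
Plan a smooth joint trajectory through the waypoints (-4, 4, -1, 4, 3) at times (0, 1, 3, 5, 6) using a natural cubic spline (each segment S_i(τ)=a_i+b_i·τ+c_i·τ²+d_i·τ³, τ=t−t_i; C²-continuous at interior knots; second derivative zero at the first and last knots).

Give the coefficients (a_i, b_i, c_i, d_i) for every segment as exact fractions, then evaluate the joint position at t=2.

Δ: Δ0=8, Δ1=-5/2, Δ2=5/2, Δ3=-1
row 1: diag=6, rhs=-63; c'=1/3, d'=-21/2
row 2: denom=8−2·1/3=22/3; d'=(30−2·-21/2)/(22/3)=153/22
row 3: denom=6−2·3/11=60/11; d'=(-21−2·153/22)/(60/11)=-32/5
back: M3=-32/5
back: M2=153/22−3/11·-32/5=87/10
back: M1=-21/2−1/3·87/10=-67/5
M: M0=0, M1=-67/5, M2=87/10, M3=-32/5, M4=0
seg 0: a=-4, c=M0/2=0, d=(M1−M0)/(6·1)=-67/30, b=Δ0−h0·(2M0+M1)/6=307/30
seg 1: a=4, c=M1/2=-67/10, d=(M2−M1)/(6·2)=221/120, b=Δ1−h1·(2M1+M2)/6=53/15
seg 2: a=-1, c=M2/2=87/20, d=(M3−M2)/(6·2)=-151/120, b=Δ2−h2·(2M2+M3)/6=-7/6
seg 3: a=4, c=M3/2=-16/5, d=(M4−M3)/(6·1)=16/15, b=Δ3−h3·(2M3+M4)/6=17/15
t_q=2 → seg 1, τ=1; S=4+53/15·τ+-67/10·τ²+221/120·τ³=107/40

  seg 0: a=-4 b=307/30 c=0 d=-67/30
  seg 1: a=4 b=53/15 c=-67/10 d=221/120
  seg 2: a=-1 b=-7/6 c=87/20 d=-151/120
  seg 3: a=4 b=17/15 c=-16/5 d=16/15
S(2) = 107/40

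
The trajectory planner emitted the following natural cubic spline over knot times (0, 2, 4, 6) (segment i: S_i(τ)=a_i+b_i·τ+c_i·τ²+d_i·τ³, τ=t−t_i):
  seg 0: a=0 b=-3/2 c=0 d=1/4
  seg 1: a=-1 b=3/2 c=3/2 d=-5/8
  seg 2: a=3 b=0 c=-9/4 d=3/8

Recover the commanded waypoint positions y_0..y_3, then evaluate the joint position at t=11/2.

y_0=0 y_1=-1 y_2=3 y_3=-3
S(11/2) = -51/64

y_0 = S_0(0) = a_0 = 0
y_1 = S_1(0) = a_1 = -1
y_2 = S_2(0) = a_2 = 3
y_3 = S_2(2) = -3
t_q=11/2 is in segment 2 (τ=3/2); S_2(τ)=-51/64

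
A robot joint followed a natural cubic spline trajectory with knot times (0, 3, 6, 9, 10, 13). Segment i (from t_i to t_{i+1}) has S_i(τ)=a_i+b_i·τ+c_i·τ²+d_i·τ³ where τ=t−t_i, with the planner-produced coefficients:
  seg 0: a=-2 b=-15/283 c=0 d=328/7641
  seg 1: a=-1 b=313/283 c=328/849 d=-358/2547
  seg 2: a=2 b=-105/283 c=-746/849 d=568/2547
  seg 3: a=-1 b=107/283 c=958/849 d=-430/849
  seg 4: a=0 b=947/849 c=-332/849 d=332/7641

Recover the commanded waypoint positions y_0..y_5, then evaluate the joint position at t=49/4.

y_0 = S_0(0) = a_0 = -2
y_1 = S_1(0) = a_1 = -1
y_2 = S_2(0) = a_2 = 2
y_3 = S_3(0) = a_3 = -1
y_4 = S_4(0) = a_4 = 0
y_5 = S_4(3) = 1
t_q=49/4 is in segment 4 (τ=9/4); S_4(τ)=4641/4528

y_0=-2 y_1=-1 y_2=2 y_3=-1 y_4=0 y_5=1
S(49/4) = 4641/4528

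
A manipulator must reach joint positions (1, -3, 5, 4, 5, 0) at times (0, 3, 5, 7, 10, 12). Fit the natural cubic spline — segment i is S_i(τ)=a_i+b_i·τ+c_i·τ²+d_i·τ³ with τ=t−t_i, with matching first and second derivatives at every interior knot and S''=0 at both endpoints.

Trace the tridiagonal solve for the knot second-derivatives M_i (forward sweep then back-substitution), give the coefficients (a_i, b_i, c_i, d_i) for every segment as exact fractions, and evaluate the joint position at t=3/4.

  seg 0: a=1 b=-22355/6516 c=0 d=13667/58644
  seg 1: a=-3 b=9323/3258 c=13667/6516 d=-4979/6516
  seg 2: a=5 b=2261/1086 c=-16207/6516 d=7795/13032
  seg 3: a=4 b=-1123/1629 c=3589/3258 d=-7435/29322
  seg 4: a=5 b=-3017/3258 c=-641/543 d=641/3258
S(3/4) = -68335/46336

Δ: Δ0=-4/3, Δ1=4, Δ2=-1/2, Δ3=1/3, Δ4=-5/2
row 1: diag=10, rhs=32; c'=1/5, d'=16/5
row 2: denom=8−2·1/5=38/5; d'=(-27−2·16/5)/(38/5)=-167/38
row 3: denom=10−2·5/19=180/19; d'=(5−2·-167/38)/(180/19)=131/90
row 4: denom=10−3·19/60=181/20; d'=(-17−3·131/90)/(181/20)=-1282/543
back: M4=-1282/543
back: M3=131/90−19/60·-1282/543=3589/1629
back: M2=-167/38−5/19·3589/1629=-16207/3258
back: M1=16/5−1/5·-16207/3258=13667/3258
M: M0=0, M1=13667/3258, M2=-16207/3258, M3=3589/1629, M4=-1282/543, M5=0
seg 0: a=1, c=M0/2=0, d=(M1−M0)/(6·3)=13667/58644, b=Δ0−h0·(2M0+M1)/6=-22355/6516
seg 1: a=-3, c=M1/2=13667/6516, d=(M2−M1)/(6·2)=-4979/6516, b=Δ1−h1·(2M1+M2)/6=9323/3258
seg 2: a=5, c=M2/2=-16207/6516, d=(M3−M2)/(6·2)=7795/13032, b=Δ2−h2·(2M2+M3)/6=2261/1086
seg 3: a=4, c=M3/2=3589/3258, d=(M4−M3)/(6·3)=-7435/29322, b=Δ3−h3·(2M3+M4)/6=-1123/1629
seg 4: a=5, c=M4/2=-641/543, d=(M5−M4)/(6·2)=641/3258, b=Δ4−h4·(2M4+M5)/6=-3017/3258
t_q=3/4 → seg 0, τ=3/4; S=1+-22355/6516·τ+0·τ²+13667/58644·τ³=-68335/46336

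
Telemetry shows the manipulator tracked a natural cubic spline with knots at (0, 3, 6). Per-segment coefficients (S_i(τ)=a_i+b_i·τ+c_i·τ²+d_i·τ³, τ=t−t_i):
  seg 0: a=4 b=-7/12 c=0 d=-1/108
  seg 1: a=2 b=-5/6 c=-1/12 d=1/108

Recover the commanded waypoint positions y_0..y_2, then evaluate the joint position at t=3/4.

y_0=4 y_1=2 y_2=-1
S(3/4) = 911/256

y_0 = S_0(0) = a_0 = 4
y_1 = S_1(0) = a_1 = 2
y_2 = S_1(3) = -1
t_q=3/4 is in segment 0 (τ=3/4); S_0(τ)=911/256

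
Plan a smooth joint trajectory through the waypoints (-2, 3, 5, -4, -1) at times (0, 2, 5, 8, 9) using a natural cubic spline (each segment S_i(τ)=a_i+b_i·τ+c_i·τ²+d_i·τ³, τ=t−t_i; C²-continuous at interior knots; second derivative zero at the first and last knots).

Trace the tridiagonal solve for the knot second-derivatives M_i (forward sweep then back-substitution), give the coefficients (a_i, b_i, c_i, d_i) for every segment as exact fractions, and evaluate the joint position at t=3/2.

Δ: Δ0=5/2, Δ1=2/3, Δ2=-3, Δ3=3
row 1: diag=10, rhs=-11; c'=3/10, d'=-11/10
row 2: denom=12−3·3/10=111/10; d'=(-22−3·-11/10)/(111/10)=-187/111
row 3: denom=8−3·10/37=266/37; d'=(36−3·-187/111)/(266/37)=217/38
back: M3=217/38
back: M2=-187/111−10/37·217/38=-184/57
back: M1=-11/10−3/10·-184/57=-5/38
M: M0=0, M1=-5/38, M2=-184/57, M3=217/38, M4=0
seg 0: a=-2, c=M0/2=0, d=(M1−M0)/(6·2)=-5/456, b=Δ0−h0·(2M0+M1)/6=145/57
seg 1: a=3, c=M1/2=-5/76, d=(M2−M1)/(6·3)=-353/2052, b=Δ1−h1·(2M1+M2)/6=275/114
seg 2: a=5, c=M2/2=-92/57, d=(M3−M2)/(6·3)=1019/2052, b=Δ2−h2·(2M2+M3)/6=-599/228
seg 3: a=-4, c=M3/2=217/76, d=(M4−M3)/(6·1)=-217/228, b=Δ3−h3·(2M3+M4)/6=125/114
t_q=3/2 → seg 0, τ=3/2; S=-2+145/57·τ+0·τ²+-5/456·τ³=2163/1216

  seg 0: a=-2 b=145/57 c=0 d=-5/456
  seg 1: a=3 b=275/114 c=-5/76 d=-353/2052
  seg 2: a=5 b=-599/228 c=-92/57 d=1019/2052
  seg 3: a=-4 b=125/114 c=217/76 d=-217/228
S(3/2) = 2163/1216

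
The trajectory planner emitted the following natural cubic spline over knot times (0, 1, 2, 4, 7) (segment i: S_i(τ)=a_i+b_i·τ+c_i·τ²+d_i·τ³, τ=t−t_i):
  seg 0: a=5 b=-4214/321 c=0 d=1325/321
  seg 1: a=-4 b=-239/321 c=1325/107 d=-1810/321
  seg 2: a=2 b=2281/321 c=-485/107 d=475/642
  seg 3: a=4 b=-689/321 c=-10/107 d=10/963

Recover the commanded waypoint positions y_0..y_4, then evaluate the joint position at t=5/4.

y_0 = S_0(0) = a_0 = 5
y_1 = S_1(0) = a_1 = -4
y_2 = S_2(0) = a_2 = 2
y_3 = S_3(0) = a_3 = 4
y_4 = S_3(3) = -3
t_q=5/4 is in segment 1 (τ=1/4); S_1(τ)=-11985/3424

y_0=5 y_1=-4 y_2=2 y_3=4 y_4=-3
S(5/4) = -11985/3424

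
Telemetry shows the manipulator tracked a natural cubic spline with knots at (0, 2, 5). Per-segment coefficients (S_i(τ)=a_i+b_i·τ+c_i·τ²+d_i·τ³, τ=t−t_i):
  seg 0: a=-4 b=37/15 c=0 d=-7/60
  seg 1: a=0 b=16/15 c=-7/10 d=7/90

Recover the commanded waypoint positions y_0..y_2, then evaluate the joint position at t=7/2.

y_0 = S_0(0) = a_0 = -4
y_1 = S_1(0) = a_1 = 0
y_2 = S_1(3) = -1
t_q=7/2 is in segment 1 (τ=3/2); S_1(τ)=23/80

y_0=-4 y_1=0 y_2=-1
S(7/2) = 23/80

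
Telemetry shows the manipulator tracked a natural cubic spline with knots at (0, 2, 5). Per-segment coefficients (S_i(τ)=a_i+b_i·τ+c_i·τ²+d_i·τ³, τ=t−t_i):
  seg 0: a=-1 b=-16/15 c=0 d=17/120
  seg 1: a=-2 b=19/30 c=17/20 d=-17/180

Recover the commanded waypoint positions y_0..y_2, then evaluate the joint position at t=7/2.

y_0 = S_0(0) = a_0 = -1
y_1 = S_1(0) = a_1 = -2
y_2 = S_1(3) = 5
t_q=7/2 is in segment 1 (τ=3/2); S_1(τ)=87/160

y_0=-1 y_1=-2 y_2=5
S(7/2) = 87/160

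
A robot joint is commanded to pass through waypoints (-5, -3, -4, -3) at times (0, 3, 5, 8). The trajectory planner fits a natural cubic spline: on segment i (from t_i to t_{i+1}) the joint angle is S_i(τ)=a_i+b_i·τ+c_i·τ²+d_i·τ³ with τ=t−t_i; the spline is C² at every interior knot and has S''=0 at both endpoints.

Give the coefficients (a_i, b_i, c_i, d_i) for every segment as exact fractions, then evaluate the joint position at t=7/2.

  seg 0: a=-5 b=13/12 c=0 d=-5/108
  seg 1: a=-3 b=-1/6 c=-5/12 d=1/8
  seg 2: a=-4 b=-1/3 c=1/3 d=-1/27
S(7/2) = -203/64

Δ: Δ0=2/3, Δ1=-1/2, Δ2=1/3
row 1: diag=10, rhs=-7; c'=1/5, d'=-7/10
row 2: denom=10−2·1/5=48/5; d'=(5−2·-7/10)/(48/5)=2/3
back: M2=2/3
back: M1=-7/10−1/5·2/3=-5/6
M: M0=0, M1=-5/6, M2=2/3, M3=0
seg 0: a=-5, c=M0/2=0, d=(M1−M0)/(6·3)=-5/108, b=Δ0−h0·(2M0+M1)/6=13/12
seg 1: a=-3, c=M1/2=-5/12, d=(M2−M1)/(6·2)=1/8, b=Δ1−h1·(2M1+M2)/6=-1/6
seg 2: a=-4, c=M2/2=1/3, d=(M3−M2)/(6·3)=-1/27, b=Δ2−h2·(2M2+M3)/6=-1/3
t_q=7/2 → seg 1, τ=1/2; S=-3+-1/6·τ+-5/12·τ²+1/8·τ³=-203/64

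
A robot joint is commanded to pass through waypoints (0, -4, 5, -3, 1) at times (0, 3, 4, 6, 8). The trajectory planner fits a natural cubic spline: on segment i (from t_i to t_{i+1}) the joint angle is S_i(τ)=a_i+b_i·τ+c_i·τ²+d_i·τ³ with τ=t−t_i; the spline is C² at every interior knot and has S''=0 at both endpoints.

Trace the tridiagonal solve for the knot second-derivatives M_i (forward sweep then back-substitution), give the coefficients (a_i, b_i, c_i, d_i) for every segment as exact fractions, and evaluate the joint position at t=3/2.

Δ: Δ0=-4/3, Δ1=9, Δ2=-4, Δ3=2
row 1: diag=8, rhs=62; c'=1/8, d'=31/4
row 2: denom=6−1·1/8=47/8; d'=(-78−1·31/4)/(47/8)=-686/47
row 3: denom=8−2·16/47=344/47; d'=(36−2·-686/47)/(344/47)=383/43
back: M3=383/43
back: M2=-686/47−16/47·383/43=-758/43
back: M1=31/4−1/8·-758/43=428/43
M: M0=0, M1=428/43, M2=-758/43, M3=383/43, M4=0
seg 0: a=0, c=M0/2=0, d=(M1−M0)/(6·3)=214/387, b=Δ0−h0·(2M0+M1)/6=-814/129
seg 1: a=-4, c=M1/2=214/43, d=(M2−M1)/(6·1)=-593/129, b=Δ1−h1·(2M1+M2)/6=1112/129
seg 2: a=5, c=M2/2=-379/43, d=(M3−M2)/(6·2)=1141/516, b=Δ2−h2·(2M2+M3)/6=617/129
seg 3: a=-3, c=M3/2=383/86, d=(M4−M3)/(6·2)=-383/516, b=Δ3−h3·(2M3+M4)/6=-508/129
t_q=3/2 → seg 0, τ=3/2; S=0+-814/129·τ+0·τ²+214/387·τ³=-1307/172

  seg 0: a=0 b=-814/129 c=0 d=214/387
  seg 1: a=-4 b=1112/129 c=214/43 d=-593/129
  seg 2: a=5 b=617/129 c=-379/43 d=1141/516
  seg 3: a=-3 b=-508/129 c=383/86 d=-383/516
S(3/2) = -1307/172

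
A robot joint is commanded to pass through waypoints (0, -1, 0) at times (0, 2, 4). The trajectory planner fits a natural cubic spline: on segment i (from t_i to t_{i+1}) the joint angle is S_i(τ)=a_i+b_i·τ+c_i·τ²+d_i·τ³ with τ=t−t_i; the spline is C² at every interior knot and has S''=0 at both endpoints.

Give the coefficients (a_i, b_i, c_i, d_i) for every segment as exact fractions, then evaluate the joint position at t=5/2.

  seg 0: a=0 b=-3/4 c=0 d=1/16
  seg 1: a=-1 b=0 c=3/8 d=-1/16
S(5/2) = -117/128

Δ: Δ0=-1/2, Δ1=1/2
row 1: diag=8, rhs=6; c'=1/4, d'=3/4
back: M1=3/4
M: M0=0, M1=3/4, M2=0
seg 0: a=0, c=M0/2=0, d=(M1−M0)/(6·2)=1/16, b=Δ0−h0·(2M0+M1)/6=-3/4
seg 1: a=-1, c=M1/2=3/8, d=(M2−M1)/(6·2)=-1/16, b=Δ1−h1·(2M1+M2)/6=0
t_q=5/2 → seg 1, τ=1/2; S=-1+0·τ+3/8·τ²+-1/16·τ³=-117/128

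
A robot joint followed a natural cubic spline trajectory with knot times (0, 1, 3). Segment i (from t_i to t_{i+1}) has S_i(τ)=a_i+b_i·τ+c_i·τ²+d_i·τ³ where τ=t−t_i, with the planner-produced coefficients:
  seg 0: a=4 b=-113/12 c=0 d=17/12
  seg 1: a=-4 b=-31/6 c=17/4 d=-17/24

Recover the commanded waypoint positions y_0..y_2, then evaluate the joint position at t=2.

y_0 = S_0(0) = a_0 = 4
y_1 = S_1(0) = a_1 = -4
y_2 = S_1(2) = -3
t_q=2 is in segment 1 (τ=1); S_1(τ)=-45/8

y_0=4 y_1=-4 y_2=-3
S(2) = -45/8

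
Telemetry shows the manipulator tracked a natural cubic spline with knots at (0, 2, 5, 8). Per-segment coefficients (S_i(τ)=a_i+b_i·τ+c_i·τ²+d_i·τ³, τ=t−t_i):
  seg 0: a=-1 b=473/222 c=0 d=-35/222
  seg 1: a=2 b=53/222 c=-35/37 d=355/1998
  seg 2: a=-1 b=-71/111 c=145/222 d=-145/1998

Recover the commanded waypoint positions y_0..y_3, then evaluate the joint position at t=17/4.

y_0=-1 y_1=2 y_2=-1 y_3=1
S(17/4) = -1079/4736

y_0 = S_0(0) = a_0 = -1
y_1 = S_1(0) = a_1 = 2
y_2 = S_2(0) = a_2 = -1
y_3 = S_2(3) = 1
t_q=17/4 is in segment 1 (τ=9/4); S_1(τ)=-1079/4736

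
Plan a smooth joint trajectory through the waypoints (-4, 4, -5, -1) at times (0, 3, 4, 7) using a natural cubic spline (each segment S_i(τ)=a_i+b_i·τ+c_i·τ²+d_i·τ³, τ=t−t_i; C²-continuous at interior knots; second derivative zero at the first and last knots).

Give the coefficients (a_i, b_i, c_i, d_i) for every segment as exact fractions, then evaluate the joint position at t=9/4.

  seg 0: a=-4 b=479/63 c=0 d=-311/567
  seg 1: a=4 b=-454/63 c=-311/63 d=22/7
  seg 2: a=-5 b=-482/63 c=283/63 d=-283/567
S(9/4) = 439/64

Δ: Δ0=8/3, Δ1=-9, Δ2=4/3
row 1: diag=8, rhs=-70; c'=1/8, d'=-35/4
row 2: denom=8−1·1/8=63/8; d'=(62−1·-35/4)/(63/8)=566/63
back: M2=566/63
back: M1=-35/4−1/8·566/63=-622/63
M: M0=0, M1=-622/63, M2=566/63, M3=0
seg 0: a=-4, c=M0/2=0, d=(M1−M0)/(6·3)=-311/567, b=Δ0−h0·(2M0+M1)/6=479/63
seg 1: a=4, c=M1/2=-311/63, d=(M2−M1)/(6·1)=22/7, b=Δ1−h1·(2M1+M2)/6=-454/63
seg 2: a=-5, c=M2/2=283/63, d=(M3−M2)/(6·3)=-283/567, b=Δ2−h2·(2M2+M3)/6=-482/63
t_q=9/4 → seg 0, τ=9/4; S=-4+479/63·τ+0·τ²+-311/567·τ³=439/64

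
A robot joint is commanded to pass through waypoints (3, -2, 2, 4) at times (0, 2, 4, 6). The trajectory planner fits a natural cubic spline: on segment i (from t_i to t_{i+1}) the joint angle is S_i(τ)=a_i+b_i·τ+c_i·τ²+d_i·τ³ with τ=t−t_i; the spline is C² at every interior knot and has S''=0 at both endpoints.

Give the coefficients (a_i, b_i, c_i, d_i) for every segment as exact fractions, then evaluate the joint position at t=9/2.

  seg 0: a=3 b=-113/30 c=0 d=19/60
  seg 1: a=-2 b=1/30 c=19/10 d=-11/24
  seg 2: a=2 b=32/15 c=-17/20 d=17/120
S(9/2) = 919/320

Δ: Δ0=-5/2, Δ1=2, Δ2=1
row 1: diag=8, rhs=27; c'=1/4, d'=27/8
row 2: denom=8−2·1/4=15/2; d'=(-6−2·27/8)/(15/2)=-17/10
back: M2=-17/10
back: M1=27/8−1/4·-17/10=19/5
M: M0=0, M1=19/5, M2=-17/10, M3=0
seg 0: a=3, c=M0/2=0, d=(M1−M0)/(6·2)=19/60, b=Δ0−h0·(2M0+M1)/6=-113/30
seg 1: a=-2, c=M1/2=19/10, d=(M2−M1)/(6·2)=-11/24, b=Δ1−h1·(2M1+M2)/6=1/30
seg 2: a=2, c=M2/2=-17/20, d=(M3−M2)/(6·2)=17/120, b=Δ2−h2·(2M2+M3)/6=32/15
t_q=9/2 → seg 2, τ=1/2; S=2+32/15·τ+-17/20·τ²+17/120·τ³=919/320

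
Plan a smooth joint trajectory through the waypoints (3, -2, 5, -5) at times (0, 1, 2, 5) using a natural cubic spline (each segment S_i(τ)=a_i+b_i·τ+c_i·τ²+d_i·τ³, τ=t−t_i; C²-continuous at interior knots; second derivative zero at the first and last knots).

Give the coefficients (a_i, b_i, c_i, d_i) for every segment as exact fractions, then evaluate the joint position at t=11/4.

Δ: Δ0=-5, Δ1=7, Δ2=-10/3
row 1: diag=4, rhs=72; c'=1/4, d'=18
row 2: denom=8−1·1/4=31/4; d'=(-62−1·18)/(31/4)=-320/31
back: M2=-320/31
back: M1=18−1/4·-320/31=638/31
M: M0=0, M1=638/31, M2=-320/31, M3=0
seg 0: a=3, c=M0/2=0, d=(M1−M0)/(6·1)=319/93, b=Δ0−h0·(2M0+M1)/6=-784/93
seg 1: a=-2, c=M1/2=319/31, d=(M2−M1)/(6·1)=-479/93, b=Δ1−h1·(2M1+M2)/6=173/93
seg 2: a=5, c=M2/2=-160/31, d=(M3−M2)/(6·3)=160/279, b=Δ2−h2·(2M2+M3)/6=650/93
t_q=11/4 → seg 2, τ=3/4; S=5+650/93·τ+-160/31·τ²+160/279·τ³=235/31

  seg 0: a=3 b=-784/93 c=0 d=319/93
  seg 1: a=-2 b=173/93 c=319/31 d=-479/93
  seg 2: a=5 b=650/93 c=-160/31 d=160/279
S(11/4) = 235/31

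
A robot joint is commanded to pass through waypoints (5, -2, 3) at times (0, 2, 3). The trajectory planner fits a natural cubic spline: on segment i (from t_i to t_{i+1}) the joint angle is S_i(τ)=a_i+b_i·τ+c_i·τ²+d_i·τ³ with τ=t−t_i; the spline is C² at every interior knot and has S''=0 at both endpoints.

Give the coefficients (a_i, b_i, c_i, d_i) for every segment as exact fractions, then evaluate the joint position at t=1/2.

  seg 0: a=5 b=-19/3 c=0 d=17/24
  seg 1: a=-2 b=13/6 c=17/4 d=-17/12
S(1/2) = 123/64

Δ: Δ0=-7/2, Δ1=5
row 1: diag=6, rhs=51; c'=1/6, d'=17/2
back: M1=17/2
M: M0=0, M1=17/2, M2=0
seg 0: a=5, c=M0/2=0, d=(M1−M0)/(6·2)=17/24, b=Δ0−h0·(2M0+M1)/6=-19/3
seg 1: a=-2, c=M1/2=17/4, d=(M2−M1)/(6·1)=-17/12, b=Δ1−h1·(2M1+M2)/6=13/6
t_q=1/2 → seg 0, τ=1/2; S=5+-19/3·τ+0·τ²+17/24·τ³=123/64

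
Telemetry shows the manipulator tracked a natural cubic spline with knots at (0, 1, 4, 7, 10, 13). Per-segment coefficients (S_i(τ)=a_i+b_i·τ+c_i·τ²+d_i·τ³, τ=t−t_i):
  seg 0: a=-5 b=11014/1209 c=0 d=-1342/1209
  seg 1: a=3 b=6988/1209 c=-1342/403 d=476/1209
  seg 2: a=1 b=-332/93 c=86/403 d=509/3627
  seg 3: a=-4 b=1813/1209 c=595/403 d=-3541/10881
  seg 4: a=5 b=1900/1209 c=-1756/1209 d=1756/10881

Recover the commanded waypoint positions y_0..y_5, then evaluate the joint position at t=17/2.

y_0 = S_0(0) = a_0 = -5
y_1 = S_1(0) = a_1 = 3
y_2 = S_2(0) = a_2 = 1
y_3 = S_3(0) = a_3 = -4
y_4 = S_4(0) = a_4 = 5
y_5 = S_4(3) = 1
t_q=17/2 is in segment 3 (τ=3/2); S_3(τ)=1525/3224

y_0=-5 y_1=3 y_2=1 y_3=-4 y_4=5 y_5=1
S(17/2) = 1525/3224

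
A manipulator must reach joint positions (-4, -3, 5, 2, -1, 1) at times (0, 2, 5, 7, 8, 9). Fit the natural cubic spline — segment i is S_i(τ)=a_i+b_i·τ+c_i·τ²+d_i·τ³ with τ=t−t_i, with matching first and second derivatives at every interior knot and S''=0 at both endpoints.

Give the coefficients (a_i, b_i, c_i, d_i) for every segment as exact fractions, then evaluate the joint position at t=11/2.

  seg 0: a=-4 b=-2423/11598 c=0 d=4111/23196
  seg 1: a=-3 b=22243/11598 c=4111/3866 d=-1573/5799
  seg 2: a=5 b=11299/11598 c=-5327/3866 d=1633/23196
  seg 3: a=2 b=-42827/11598 c=-1847/1933 d=19115/11598
  seg 4: a=-1 b=-3823/5799 c=15421/3866 d=-15421/11598
S(11/2) = 318647/61856

Δ: Δ0=1/2, Δ1=8/3, Δ2=-3/2, Δ3=-3, Δ4=2
row 1: diag=10, rhs=13; c'=3/10, d'=13/10
row 2: denom=10−3·3/10=91/10; d'=(-25−3·13/10)/(91/10)=-289/91
row 3: denom=6−2·20/91=506/91; d'=(-9−2·-289/91)/(506/91)=-241/506
row 4: denom=4−1·91/506=1933/506; d'=(30−1·-241/506)/(1933/506)=15421/1933
back: M4=15421/1933
back: M3=-241/506−91/506·15421/1933=-3694/1933
back: M2=-289/91−20/91·-3694/1933=-5327/1933
back: M1=13/10−3/10·-5327/1933=4111/1933
M: M0=0, M1=4111/1933, M2=-5327/1933, M3=-3694/1933, M4=15421/1933, M5=0
seg 0: a=-4, c=M0/2=0, d=(M1−M0)/(6·2)=4111/23196, b=Δ0−h0·(2M0+M1)/6=-2423/11598
seg 1: a=-3, c=M1/2=4111/3866, d=(M2−M1)/(6·3)=-1573/5799, b=Δ1−h1·(2M1+M2)/6=22243/11598
seg 2: a=5, c=M2/2=-5327/3866, d=(M3−M2)/(6·2)=1633/23196, b=Δ2−h2·(2M2+M3)/6=11299/11598
seg 3: a=2, c=M3/2=-1847/1933, d=(M4−M3)/(6·1)=19115/11598, b=Δ3−h3·(2M3+M4)/6=-42827/11598
seg 4: a=-1, c=M4/2=15421/3866, d=(M5−M4)/(6·1)=-15421/11598, b=Δ4−h4·(2M4+M5)/6=-3823/5799
t_q=11/2 → seg 2, τ=1/2; S=5+11299/11598·τ+-5327/3866·τ²+1633/23196·τ³=318647/61856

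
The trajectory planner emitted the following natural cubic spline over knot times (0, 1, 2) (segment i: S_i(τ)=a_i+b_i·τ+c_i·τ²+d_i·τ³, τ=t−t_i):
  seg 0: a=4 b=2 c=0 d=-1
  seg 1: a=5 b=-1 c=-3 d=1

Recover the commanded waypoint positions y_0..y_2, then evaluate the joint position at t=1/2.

y_0=4 y_1=5 y_2=2
S(1/2) = 39/8

y_0 = S_0(0) = a_0 = 4
y_1 = S_1(0) = a_1 = 5
y_2 = S_1(1) = 2
t_q=1/2 is in segment 0 (τ=1/2); S_0(τ)=39/8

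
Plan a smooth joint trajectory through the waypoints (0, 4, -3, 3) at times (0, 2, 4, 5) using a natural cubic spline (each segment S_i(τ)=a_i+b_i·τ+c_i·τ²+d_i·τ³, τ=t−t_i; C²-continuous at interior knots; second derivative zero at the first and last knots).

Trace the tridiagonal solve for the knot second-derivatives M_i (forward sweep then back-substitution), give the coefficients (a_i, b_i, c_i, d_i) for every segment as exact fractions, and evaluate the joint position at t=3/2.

Δ: Δ0=2, Δ1=-7/2, Δ2=6
row 1: diag=8, rhs=-33; c'=1/4, d'=-33/8
row 2: denom=6−2·1/4=11/2; d'=(57−2·-33/8)/(11/2)=261/22
back: M2=261/22
back: M1=-33/8−1/4·261/22=-78/11
M: M0=0, M1=-78/11, M2=261/22, M3=0
seg 0: a=0, c=M0/2=0, d=(M1−M0)/(6·2)=-13/22, b=Δ0−h0·(2M0+M1)/6=48/11
seg 1: a=4, c=M1/2=-39/11, d=(M2−M1)/(6·2)=139/88, b=Δ1−h1·(2M1+M2)/6=-30/11
seg 2: a=-3, c=M2/2=261/44, d=(M3−M2)/(6·1)=-87/44, b=Δ2−h2·(2M2+M3)/6=45/22
t_q=3/2 → seg 0, τ=3/2; S=0+48/11·τ+0·τ²+-13/22·τ³=801/176

  seg 0: a=0 b=48/11 c=0 d=-13/22
  seg 1: a=4 b=-30/11 c=-39/11 d=139/88
  seg 2: a=-3 b=45/22 c=261/44 d=-87/44
S(3/2) = 801/176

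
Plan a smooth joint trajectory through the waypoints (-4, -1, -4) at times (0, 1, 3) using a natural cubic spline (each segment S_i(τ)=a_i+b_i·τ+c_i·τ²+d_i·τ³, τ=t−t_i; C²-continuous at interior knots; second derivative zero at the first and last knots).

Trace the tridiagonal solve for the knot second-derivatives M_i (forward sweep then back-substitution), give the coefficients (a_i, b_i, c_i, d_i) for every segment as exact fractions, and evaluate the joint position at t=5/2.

  seg 0: a=-4 b=15/4 c=0 d=-3/4
  seg 1: a=-1 b=3/2 c=-9/4 d=3/8
S(5/2) = -163/64

Δ: Δ0=3, Δ1=-3/2
row 1: diag=6, rhs=-27; c'=1/3, d'=-9/2
back: M1=-9/2
M: M0=0, M1=-9/2, M2=0
seg 0: a=-4, c=M0/2=0, d=(M1−M0)/(6·1)=-3/4, b=Δ0−h0·(2M0+M1)/6=15/4
seg 1: a=-1, c=M1/2=-9/4, d=(M2−M1)/(6·2)=3/8, b=Δ1−h1·(2M1+M2)/6=3/2
t_q=5/2 → seg 1, τ=3/2; S=-1+3/2·τ+-9/4·τ²+3/8·τ³=-163/64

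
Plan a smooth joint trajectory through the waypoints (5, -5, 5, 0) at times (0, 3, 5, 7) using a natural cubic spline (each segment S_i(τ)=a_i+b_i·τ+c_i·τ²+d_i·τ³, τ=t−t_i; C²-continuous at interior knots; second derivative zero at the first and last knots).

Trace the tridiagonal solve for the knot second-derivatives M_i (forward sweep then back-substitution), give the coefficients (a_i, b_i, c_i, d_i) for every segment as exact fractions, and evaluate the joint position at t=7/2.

Δ: Δ0=-10/3, Δ1=5, Δ2=-5/2
row 1: diag=10, rhs=50; c'=1/5, d'=5
row 2: denom=8−2·1/5=38/5; d'=(-45−2·5)/(38/5)=-275/38
back: M2=-275/38
back: M1=5−1/5·-275/38=245/38
M: M0=0, M1=245/38, M2=-275/38, M3=0
seg 0: a=5, c=M0/2=0, d=(M1−M0)/(6·3)=245/684, b=Δ0−h0·(2M0+M1)/6=-1495/228
seg 1: a=-5, c=M1/2=245/76, d=(M2−M1)/(6·2)=-65/57, b=Δ1−h1·(2M1+M2)/6=355/114
seg 2: a=5, c=M2/2=-275/76, d=(M3−M2)/(6·2)=275/456, b=Δ2−h2·(2M2+M3)/6=265/114
t_q=7/2 → seg 1, τ=1/2; S=-5+355/114·τ+245/76·τ²+-65/57·τ³=-845/304

  seg 0: a=5 b=-1495/228 c=0 d=245/684
  seg 1: a=-5 b=355/114 c=245/76 d=-65/57
  seg 2: a=5 b=265/114 c=-275/76 d=275/456
S(7/2) = -845/304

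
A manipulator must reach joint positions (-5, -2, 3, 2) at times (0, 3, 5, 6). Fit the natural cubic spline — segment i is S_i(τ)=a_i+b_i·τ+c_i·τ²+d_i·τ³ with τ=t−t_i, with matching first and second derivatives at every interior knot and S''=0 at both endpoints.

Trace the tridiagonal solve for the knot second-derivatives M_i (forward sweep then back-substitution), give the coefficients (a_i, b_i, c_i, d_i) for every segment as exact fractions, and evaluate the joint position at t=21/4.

  seg 0: a=-5 b=1/7 c=0 d=2/21
  seg 1: a=-2 b=19/7 c=6/7 d=-27/56
  seg 2: a=3 b=5/14 c=-57/28 d=19/28
S(21/4) = 761/256

Δ: Δ0=1, Δ1=5/2, Δ2=-1
row 1: diag=10, rhs=9; c'=1/5, d'=9/10
row 2: denom=6−2·1/5=28/5; d'=(-21−2·9/10)/(28/5)=-57/14
back: M2=-57/14
back: M1=9/10−1/5·-57/14=12/7
M: M0=0, M1=12/7, M2=-57/14, M3=0
seg 0: a=-5, c=M0/2=0, d=(M1−M0)/(6·3)=2/21, b=Δ0−h0·(2M0+M1)/6=1/7
seg 1: a=-2, c=M1/2=6/7, d=(M2−M1)/(6·2)=-27/56, b=Δ1−h1·(2M1+M2)/6=19/7
seg 2: a=3, c=M2/2=-57/28, d=(M3−M2)/(6·1)=19/28, b=Δ2−h2·(2M2+M3)/6=5/14
t_q=21/4 → seg 2, τ=1/4; S=3+5/14·τ+-57/28·τ²+19/28·τ³=761/256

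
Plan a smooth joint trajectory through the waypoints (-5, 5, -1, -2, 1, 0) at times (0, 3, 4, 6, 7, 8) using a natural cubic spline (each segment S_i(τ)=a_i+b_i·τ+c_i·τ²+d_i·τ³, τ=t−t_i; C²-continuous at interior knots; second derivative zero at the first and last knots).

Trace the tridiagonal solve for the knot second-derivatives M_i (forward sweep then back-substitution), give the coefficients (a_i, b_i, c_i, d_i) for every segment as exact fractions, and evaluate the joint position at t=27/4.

Δ: Δ0=10/3, Δ1=-6, Δ2=-1/2, Δ3=3, Δ4=-1
row 1: diag=8, rhs=-56; c'=1/8, d'=-7
row 2: denom=6−1·1/8=47/8; d'=(33−1·-7)/(47/8)=320/47
row 3: denom=6−2·16/47=250/47; d'=(21−2·320/47)/(250/47)=347/250
row 4: denom=4−1·47/250=953/250; d'=(-24−1·347/250)/(953/250)=-6347/953
back: M4=-6347/953
back: M3=347/250−47/250·-6347/953=2516/953
back: M2=320/47−16/47·2516/953=5632/953
back: M1=-7−1/8·5632/953=-7375/953
M: M0=0, M1=-7375/953, M2=5632/953, M3=2516/953, M4=-6347/953, M5=0
seg 0: a=-5, c=M0/2=0, d=(M1−M0)/(6·3)=-7375/17154, b=Δ0−h0·(2M0+M1)/6=41185/5718
seg 1: a=5, c=M1/2=-7375/1906, d=(M2−M1)/(6·1)=13007/5718, b=Δ1−h1·(2M1+M2)/6=-12595/2859
seg 2: a=-1, c=M2/2=2816/953, d=(M3−M2)/(6·2)=-779/2859, b=Δ2−h2·(2M2+M3)/6=-30419/5718
seg 3: a=-2, c=M3/2=1258/953, d=(M4−M3)/(6·1)=-8863/5718, b=Δ3−h3·(2M3+M4)/6=18469/5718
seg 4: a=1, c=M4/2=-6347/1906, d=(M5−M4)/(6·1)=6347/5718, b=Δ4−h4·(2M4+M5)/6=3488/2859
t_q=27/4 → seg 3, τ=3/4; S=-2+18469/5718·τ+1258/953·τ²+-8863/5718·τ³=62345/121984

  seg 0: a=-5 b=41185/5718 c=0 d=-7375/17154
  seg 1: a=5 b=-12595/2859 c=-7375/1906 d=13007/5718
  seg 2: a=-1 b=-30419/5718 c=2816/953 d=-779/2859
  seg 3: a=-2 b=18469/5718 c=1258/953 d=-8863/5718
  seg 4: a=1 b=3488/2859 c=-6347/1906 d=6347/5718
S(27/4) = 62345/121984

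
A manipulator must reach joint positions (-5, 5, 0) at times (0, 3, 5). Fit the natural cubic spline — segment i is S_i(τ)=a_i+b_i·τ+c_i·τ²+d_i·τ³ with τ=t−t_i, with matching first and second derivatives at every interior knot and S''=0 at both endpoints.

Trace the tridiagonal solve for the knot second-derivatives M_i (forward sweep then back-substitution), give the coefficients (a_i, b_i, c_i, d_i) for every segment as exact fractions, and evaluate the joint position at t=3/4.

  seg 0: a=-5 b=61/12 c=0 d=-7/36
  seg 1: a=5 b=-1/6 c=-7/4 d=7/24
S(3/4) = -325/256

Δ: Δ0=10/3, Δ1=-5/2
row 1: diag=10, rhs=-35; c'=1/5, d'=-7/2
back: M1=-7/2
M: M0=0, M1=-7/2, M2=0
seg 0: a=-5, c=M0/2=0, d=(M1−M0)/(6·3)=-7/36, b=Δ0−h0·(2M0+M1)/6=61/12
seg 1: a=5, c=M1/2=-7/4, d=(M2−M1)/(6·2)=7/24, b=Δ1−h1·(2M1+M2)/6=-1/6
t_q=3/4 → seg 0, τ=3/4; S=-5+61/12·τ+0·τ²+-7/36·τ³=-325/256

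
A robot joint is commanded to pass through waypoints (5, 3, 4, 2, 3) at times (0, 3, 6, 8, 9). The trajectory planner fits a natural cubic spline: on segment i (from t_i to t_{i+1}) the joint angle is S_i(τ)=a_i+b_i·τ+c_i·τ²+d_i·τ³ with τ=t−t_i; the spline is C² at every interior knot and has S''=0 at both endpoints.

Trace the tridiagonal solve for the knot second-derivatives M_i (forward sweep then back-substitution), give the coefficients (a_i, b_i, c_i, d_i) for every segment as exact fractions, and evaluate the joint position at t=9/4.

  seg 0: a=5 b=-344/309 c=0 d=46/927
  seg 1: a=3 b=70/309 c=46/103 d=-127/927
  seg 2: a=4 b=-245/309 c=-81/103 d=211/618
  seg 3: a=2 b=49/309 c=130/103 d=-130/309
S(9/4) = 10087/3296

Δ: Δ0=-2/3, Δ1=1/3, Δ2=-1, Δ3=1
row 1: diag=12, rhs=6; c'=1/4, d'=1/2
row 2: denom=10−3·1/4=37/4; d'=(-8−3·1/2)/(37/4)=-38/37
row 3: denom=6−2·8/37=206/37; d'=(12−2·-38/37)/(206/37)=260/103
back: M3=260/103
back: M2=-38/37−8/37·260/103=-162/103
back: M1=1/2−1/4·-162/103=92/103
M: M0=0, M1=92/103, M2=-162/103, M3=260/103, M4=0
seg 0: a=5, c=M0/2=0, d=(M1−M0)/(6·3)=46/927, b=Δ0−h0·(2M0+M1)/6=-344/309
seg 1: a=3, c=M1/2=46/103, d=(M2−M1)/(6·3)=-127/927, b=Δ1−h1·(2M1+M2)/6=70/309
seg 2: a=4, c=M2/2=-81/103, d=(M3−M2)/(6·2)=211/618, b=Δ2−h2·(2M2+M3)/6=-245/309
seg 3: a=2, c=M3/2=130/103, d=(M4−M3)/(6·1)=-130/309, b=Δ3−h3·(2M3+M4)/6=49/309
t_q=9/4 → seg 0, τ=9/4; S=5+-344/309·τ+0·τ²+46/927·τ³=10087/3296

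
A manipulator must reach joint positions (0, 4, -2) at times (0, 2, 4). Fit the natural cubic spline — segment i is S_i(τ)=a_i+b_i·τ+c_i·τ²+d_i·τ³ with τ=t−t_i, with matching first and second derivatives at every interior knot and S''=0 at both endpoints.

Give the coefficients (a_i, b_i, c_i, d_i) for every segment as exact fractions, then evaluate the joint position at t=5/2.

Δ: Δ0=2, Δ1=-3
row 1: diag=8, rhs=-30; c'=1/4, d'=-15/4
back: M1=-15/4
M: M0=0, M1=-15/4, M2=0
seg 0: a=0, c=M0/2=0, d=(M1−M0)/(6·2)=-5/16, b=Δ0−h0·(2M0+M1)/6=13/4
seg 1: a=4, c=M1/2=-15/8, d=(M2−M1)/(6·2)=5/16, b=Δ1−h1·(2M1+M2)/6=-1/2
t_q=5/2 → seg 1, τ=1/2; S=4+-1/2·τ+-15/8·τ²+5/16·τ³=425/128

  seg 0: a=0 b=13/4 c=0 d=-5/16
  seg 1: a=4 b=-1/2 c=-15/8 d=5/16
S(5/2) = 425/128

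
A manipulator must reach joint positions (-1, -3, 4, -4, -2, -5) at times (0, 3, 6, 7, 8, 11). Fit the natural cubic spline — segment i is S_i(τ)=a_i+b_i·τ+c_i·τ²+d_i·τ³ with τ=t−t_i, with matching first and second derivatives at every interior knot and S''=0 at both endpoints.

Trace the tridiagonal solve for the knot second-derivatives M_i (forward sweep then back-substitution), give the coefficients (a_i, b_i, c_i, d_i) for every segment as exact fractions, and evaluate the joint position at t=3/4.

  seg 0: a=-1 b=-836/289 c=0 d=1930/7803
  seg 1: a=-3 b=1094/289 c=1930/867 d=-7049/7803
  seg 2: a=4 b=-2095/289 c=-5119/867 d=4468/867
  seg 3: a=-4 b=-3119/867 c=8285/867 d=-1144/289
  seg 4: a=-2 b=3155/867 c=-2011/867 d=2011/7803
S(3/4) = -28347/9248

Δ: Δ0=-2/3, Δ1=7/3, Δ2=-8, Δ3=2, Δ4=-1
row 1: diag=12, rhs=18; c'=1/4, d'=3/2
row 2: denom=8−3·1/4=29/4; d'=(-62−3·3/2)/(29/4)=-266/29
row 3: denom=4−1·4/29=112/29; d'=(60−1·-266/29)/(112/29)=1003/56
row 4: denom=8−1·29/112=867/112; d'=(-18−1·1003/56)/(867/112)=-4022/867
back: M4=-4022/867
back: M3=1003/56−29/112·-4022/867=16570/867
back: M2=-266/29−4/29·16570/867=-10238/867
back: M1=3/2−1/4·-10238/867=3860/867
M: M0=0, M1=3860/867, M2=-10238/867, M3=16570/867, M4=-4022/867, M5=0
seg 0: a=-1, c=M0/2=0, d=(M1−M0)/(6·3)=1930/7803, b=Δ0−h0·(2M0+M1)/6=-836/289
seg 1: a=-3, c=M1/2=1930/867, d=(M2−M1)/(6·3)=-7049/7803, b=Δ1−h1·(2M1+M2)/6=1094/289
seg 2: a=4, c=M2/2=-5119/867, d=(M3−M2)/(6·1)=4468/867, b=Δ2−h2·(2M2+M3)/6=-2095/289
seg 3: a=-4, c=M3/2=8285/867, d=(M4−M3)/(6·1)=-1144/289, b=Δ3−h3·(2M3+M4)/6=-3119/867
seg 4: a=-2, c=M4/2=-2011/867, d=(M5−M4)/(6·3)=2011/7803, b=Δ4−h4·(2M4+M5)/6=3155/867
t_q=3/4 → seg 0, τ=3/4; S=-1+-836/289·τ+0·τ²+1930/7803·τ³=-28347/9248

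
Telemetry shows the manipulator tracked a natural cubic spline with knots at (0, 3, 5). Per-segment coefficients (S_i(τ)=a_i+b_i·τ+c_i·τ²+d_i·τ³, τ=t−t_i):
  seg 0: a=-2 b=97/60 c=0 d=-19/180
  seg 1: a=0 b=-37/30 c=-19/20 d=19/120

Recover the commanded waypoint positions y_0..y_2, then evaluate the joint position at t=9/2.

y_0 = S_0(0) = a_0 = -2
y_1 = S_1(0) = a_1 = 0
y_2 = S_1(2) = -5
t_q=9/2 is in segment 1 (τ=3/2); S_1(τ)=-221/64

y_0=-2 y_1=0 y_2=-5
S(9/2) = -221/64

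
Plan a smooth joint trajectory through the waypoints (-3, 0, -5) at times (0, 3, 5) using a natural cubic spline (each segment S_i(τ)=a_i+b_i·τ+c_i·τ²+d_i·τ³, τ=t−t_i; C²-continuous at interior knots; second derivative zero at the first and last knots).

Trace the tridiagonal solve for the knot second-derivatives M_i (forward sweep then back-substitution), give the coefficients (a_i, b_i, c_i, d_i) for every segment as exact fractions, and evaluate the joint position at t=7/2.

Δ: Δ0=1, Δ1=-5/2
row 1: diag=10, rhs=-21; c'=1/5, d'=-21/10
back: M1=-21/10
M: M0=0, M1=-21/10, M2=0
seg 0: a=-3, c=M0/2=0, d=(M1−M0)/(6·3)=-7/60, b=Δ0−h0·(2M0+M1)/6=41/20
seg 1: a=0, c=M1/2=-21/20, d=(M2−M1)/(6·2)=7/40, b=Δ1−h1·(2M1+M2)/6=-11/10
t_q=7/2 → seg 1, τ=1/2; S=0+-11/10·τ+-21/20·τ²+7/40·τ³=-253/320

  seg 0: a=-3 b=41/20 c=0 d=-7/60
  seg 1: a=0 b=-11/10 c=-21/20 d=7/40
S(7/2) = -253/320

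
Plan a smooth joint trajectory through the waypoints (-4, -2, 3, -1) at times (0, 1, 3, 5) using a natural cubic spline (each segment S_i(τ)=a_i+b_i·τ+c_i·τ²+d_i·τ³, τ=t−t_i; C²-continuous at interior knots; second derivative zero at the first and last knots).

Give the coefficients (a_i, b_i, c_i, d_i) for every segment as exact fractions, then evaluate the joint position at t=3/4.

Δ: Δ0=2, Δ1=5/2, Δ2=-2
row 1: diag=6, rhs=3; c'=1/3, d'=1/2
row 2: denom=8−2·1/3=22/3; d'=(-27−2·1/2)/(22/3)=-42/11
back: M2=-42/11
back: M1=1/2−1/3·-42/11=39/22
M: M0=0, M1=39/22, M2=-42/11, M3=0
seg 0: a=-4, c=M0/2=0, d=(M1−M0)/(6·1)=13/44, b=Δ0−h0·(2M0+M1)/6=75/44
seg 1: a=-2, c=M1/2=39/44, d=(M2−M1)/(6·2)=-41/88, b=Δ1−h1·(2M1+M2)/6=57/22
seg 2: a=3, c=M2/2=-21/11, d=(M3−M2)/(6·2)=7/22, b=Δ2−h2·(2M2+M3)/6=6/11
t_q=3/4 → seg 0, τ=3/4; S=-4+75/44·τ+0·τ²+13/44·τ³=-7313/2816

  seg 0: a=-4 b=75/44 c=0 d=13/44
  seg 1: a=-2 b=57/22 c=39/44 d=-41/88
  seg 2: a=3 b=6/11 c=-21/11 d=7/22
S(3/4) = -7313/2816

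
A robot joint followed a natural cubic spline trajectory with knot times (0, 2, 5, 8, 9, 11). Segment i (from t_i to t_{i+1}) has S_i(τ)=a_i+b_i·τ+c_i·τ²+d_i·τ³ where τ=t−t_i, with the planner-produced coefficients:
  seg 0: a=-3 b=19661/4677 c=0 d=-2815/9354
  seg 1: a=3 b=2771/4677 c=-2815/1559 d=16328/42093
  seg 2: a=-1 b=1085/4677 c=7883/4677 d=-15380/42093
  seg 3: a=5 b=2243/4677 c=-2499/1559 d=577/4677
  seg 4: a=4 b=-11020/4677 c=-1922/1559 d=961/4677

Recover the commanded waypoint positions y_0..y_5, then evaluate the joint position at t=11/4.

y_0 = S_0(0) = a_0 = -3
y_1 = S_1(0) = a_1 = 3
y_2 = S_2(0) = a_2 = -1
y_3 = S_3(0) = a_3 = 5
y_4 = S_4(0) = a_4 = 4
y_5 = S_4(2) = -4
t_q=11/4 is in segment 1 (τ=3/4); S_1(τ)=64663/24944

y_0=-3 y_1=3 y_2=-1 y_3=5 y_4=4 y_5=-4
S(11/4) = 64663/24944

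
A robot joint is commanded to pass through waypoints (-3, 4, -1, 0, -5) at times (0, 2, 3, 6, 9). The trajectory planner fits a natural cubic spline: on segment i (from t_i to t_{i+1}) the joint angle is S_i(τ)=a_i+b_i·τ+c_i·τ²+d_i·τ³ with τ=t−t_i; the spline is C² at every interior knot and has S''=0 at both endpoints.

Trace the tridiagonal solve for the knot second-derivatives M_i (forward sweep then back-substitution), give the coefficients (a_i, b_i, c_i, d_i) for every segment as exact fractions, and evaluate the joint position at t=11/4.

  seg 0: a=-3 b=1702/255 c=0 d=-1619/2040
  seg 1: a=4 b=-1453/510 c=-1619/340 d=2663/1020
  seg 2: a=-1 b=-4631/1020 c=261/85 d=-295/612
  seg 3: a=0 b=443/510 c=-431/340 d=431/3060
S(11/4) = 6227/21760

Δ: Δ0=7/2, Δ1=-5, Δ2=1/3, Δ3=-5/3
row 1: diag=6, rhs=-51; c'=1/6, d'=-17/2
row 2: denom=8−1·1/6=47/6; d'=(32−1·-17/2)/(47/6)=243/47
row 3: denom=12−3·18/47=510/47; d'=(-12−3·243/47)/(510/47)=-431/170
back: M3=-431/170
back: M2=243/47−18/47·-431/170=522/85
back: M1=-17/2−1/6·522/85=-1619/170
M: M0=0, M1=-1619/170, M2=522/85, M3=-431/170, M4=0
seg 0: a=-3, c=M0/2=0, d=(M1−M0)/(6·2)=-1619/2040, b=Δ0−h0·(2M0+M1)/6=1702/255
seg 1: a=4, c=M1/2=-1619/340, d=(M2−M1)/(6·1)=2663/1020, b=Δ1−h1·(2M1+M2)/6=-1453/510
seg 2: a=-1, c=M2/2=261/85, d=(M3−M2)/(6·3)=-295/612, b=Δ2−h2·(2M2+M3)/6=-4631/1020
seg 3: a=0, c=M3/2=-431/340, d=(M4−M3)/(6·3)=431/3060, b=Δ3−h3·(2M3+M4)/6=443/510
t_q=11/4 → seg 1, τ=3/4; S=4+-1453/510·τ+-1619/340·τ²+2663/1020·τ³=6227/21760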